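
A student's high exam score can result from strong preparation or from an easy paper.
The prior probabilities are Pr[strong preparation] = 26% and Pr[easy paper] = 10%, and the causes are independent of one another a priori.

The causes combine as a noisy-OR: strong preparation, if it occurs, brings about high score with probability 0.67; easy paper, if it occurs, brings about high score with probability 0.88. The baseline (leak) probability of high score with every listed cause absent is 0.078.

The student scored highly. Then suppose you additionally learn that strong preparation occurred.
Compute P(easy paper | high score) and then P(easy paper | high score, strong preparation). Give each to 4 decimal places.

Under noisy-OR, P(high score | causes) = 1 − (1−0.078)·∏(1−qᵢ) over the active causes.
Sum P(high score|·) weighted by the priors over the 4 (strong preparation, easy paper) configurations:
  P(high score) = 0.078·0.74·0.9 + 0.88936·0.74·0.1 + 0.69574·0.26·0.9 + 0.963489·0.26·0.1
        = 0.051948 + 0.065813 + 0.162803 + 0.025051 = 0.305615
The terms with easy paper present sum to 0.090864, so
  P(easy paper | high score) = 0.090864 / 0.305615 ≈ 0.2973

Now also conditioning on strong preparation=true:
Sum P(high score|·) weighted by the priors over both values of easy paper:
  P(high score | strong preparation) = 0.69574*0.9 + 0.963489*0.1
        = 0.626166 + 0.096349 = 0.722515
Keeping only the easy paper-present terms gives 0.096349, so
  P(easy paper | high score, strong preparation) = 0.096349 / 0.722515 ≈ 0.1334

P(easy paper | high score) ≈ 0.2973; P(easy paper | high score, strong preparation) ≈ 0.1334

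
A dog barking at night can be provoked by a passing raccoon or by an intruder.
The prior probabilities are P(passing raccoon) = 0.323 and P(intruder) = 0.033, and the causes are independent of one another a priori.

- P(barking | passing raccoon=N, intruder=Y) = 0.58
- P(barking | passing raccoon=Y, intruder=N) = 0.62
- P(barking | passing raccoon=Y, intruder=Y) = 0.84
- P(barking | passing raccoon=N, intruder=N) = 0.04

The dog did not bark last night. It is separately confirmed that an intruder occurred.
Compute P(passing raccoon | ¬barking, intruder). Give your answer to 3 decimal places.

P(passing raccoon | ¬barking, intruder) ≈ 0.154

By total probability over both values of passing raccoon:
  P(¬barking | intruder) = 0.42*0.677 + 0.16*0.323
        = 0.284340 + 0.051680 = 0.336020
Configurations with passing raccoon contribute 0.051680, so
  P(passing raccoon | ¬barking, intruder) = 0.051680 / 0.336020 ≈ 0.154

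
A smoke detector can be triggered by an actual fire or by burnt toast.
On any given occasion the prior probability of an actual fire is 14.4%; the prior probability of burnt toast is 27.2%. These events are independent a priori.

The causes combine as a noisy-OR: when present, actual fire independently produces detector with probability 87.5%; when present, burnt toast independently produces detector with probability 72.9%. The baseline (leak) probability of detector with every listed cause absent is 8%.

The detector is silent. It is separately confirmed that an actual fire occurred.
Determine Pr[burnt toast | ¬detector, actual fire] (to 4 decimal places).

Pr[burnt toast | ¬detector, actual fire] ≈ 0.0919

Under noisy-OR, P(detector | causes) = 1 − (1−0.08)·∏(1−qᵢ) over the active causes.
By total probability over both values of burnt toast:
  P(¬detector | actual fire) = 0.115*0.728 + 0.031165*0.272
        = 0.083720 + 0.008477 = 0.092197
Configurations with burnt toast contribute 0.008477, so
  P(burnt toast | ¬detector, actual fire) = 0.008477 / 0.092197 ≈ 0.0919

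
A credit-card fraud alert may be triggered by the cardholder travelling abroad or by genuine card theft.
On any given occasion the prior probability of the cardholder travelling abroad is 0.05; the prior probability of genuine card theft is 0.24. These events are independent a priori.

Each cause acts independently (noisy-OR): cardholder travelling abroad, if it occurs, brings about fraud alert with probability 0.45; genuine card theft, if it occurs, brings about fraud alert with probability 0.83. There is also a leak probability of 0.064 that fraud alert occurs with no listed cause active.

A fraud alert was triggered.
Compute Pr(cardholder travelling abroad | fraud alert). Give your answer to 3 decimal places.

Under noisy-OR, P(fraud alert | causes) = 1 − (1−0.064)·∏(1−qᵢ) over the active causes.
Sum P(fraud alert|·) weighted by the priors over the 4 (cardholder travelling abroad, genuine card theft) configurations:
  P(fraud alert) = 0.064*0.95*0.76 + 0.84088*0.95*0.24 + 0.4852*0.05*0.76 + 0.912484*0.05*0.24
        = 0.046208 + 0.191721 + 0.018438 + 0.010950 = 0.267317
Configurations with cardholder travelling abroad contribute 0.029388, so
  P(cardholder travelling abroad | fraud alert) = 0.029388 / 0.267317 ≈ 0.110

Pr(cardholder travelling abroad | fraud alert) ≈ 0.110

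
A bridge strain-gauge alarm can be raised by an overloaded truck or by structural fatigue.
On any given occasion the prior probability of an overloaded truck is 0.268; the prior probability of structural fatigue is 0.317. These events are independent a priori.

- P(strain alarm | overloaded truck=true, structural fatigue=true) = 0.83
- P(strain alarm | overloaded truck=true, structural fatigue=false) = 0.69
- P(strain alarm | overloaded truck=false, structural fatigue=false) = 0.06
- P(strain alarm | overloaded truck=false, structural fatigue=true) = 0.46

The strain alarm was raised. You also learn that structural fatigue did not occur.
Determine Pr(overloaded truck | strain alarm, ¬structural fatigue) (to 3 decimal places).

For the numerator, keep only overloaded truck=true terms: 0.69×0.268 = 0.184920
The normalizing constant is 0.06×0.732 + 0.69×0.268 = 0.228840
Posterior = 0.184920 / 0.228840 ≈ 0.808

Pr(overloaded truck | strain alarm, ¬structural fatigue) ≈ 0.808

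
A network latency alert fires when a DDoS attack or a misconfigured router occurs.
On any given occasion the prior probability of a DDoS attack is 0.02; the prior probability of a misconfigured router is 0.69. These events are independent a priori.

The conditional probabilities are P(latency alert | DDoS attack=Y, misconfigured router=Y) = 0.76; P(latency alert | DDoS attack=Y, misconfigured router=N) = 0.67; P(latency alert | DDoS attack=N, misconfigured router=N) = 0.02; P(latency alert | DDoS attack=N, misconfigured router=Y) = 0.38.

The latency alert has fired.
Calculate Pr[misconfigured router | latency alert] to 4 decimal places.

Pr[misconfigured router | latency alert] ≈ 0.9632

P(latency alert) = 0.02·0.98·0.31 + 0.38·0.98·0.69 + 0.67·0.02·0.31 + 0.76·0.02·0.69 = 0.006076 + 0.256956 + 0.004154 + 0.010488 = 0.277674
The misconfigured router-present share is 0.256956 + 0.010488 = 0.267444.
P(misconfigured router | latency alert) = 0.267444 / 0.277674 ≈ 0.9632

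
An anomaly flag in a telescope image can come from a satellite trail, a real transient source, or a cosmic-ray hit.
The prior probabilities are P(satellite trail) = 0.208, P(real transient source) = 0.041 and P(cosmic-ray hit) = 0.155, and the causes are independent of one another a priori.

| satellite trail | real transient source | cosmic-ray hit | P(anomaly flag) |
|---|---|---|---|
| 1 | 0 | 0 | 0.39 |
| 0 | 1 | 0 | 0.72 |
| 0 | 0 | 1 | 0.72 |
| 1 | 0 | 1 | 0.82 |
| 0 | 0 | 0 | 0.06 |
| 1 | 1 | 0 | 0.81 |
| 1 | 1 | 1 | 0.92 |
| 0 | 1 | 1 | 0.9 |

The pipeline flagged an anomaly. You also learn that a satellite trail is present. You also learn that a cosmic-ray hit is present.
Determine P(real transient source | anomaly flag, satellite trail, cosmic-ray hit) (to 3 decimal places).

Enumerate both values of real transient source and weight by the priors:
  P(anomaly flag | satellite trail, cosmic-ray hit) = 0.82*0.959 + 0.92*0.041
        = 0.786380 + 0.037720 = 0.824100
The terms with real transient source present sum to 0.037720, so
  P(real transient source | anomaly flag, satellite trail, cosmic-ray hit) = 0.037720 / 0.824100 ≈ 0.046

P(real transient source | anomaly flag, satellite trail, cosmic-ray hit) ≈ 0.046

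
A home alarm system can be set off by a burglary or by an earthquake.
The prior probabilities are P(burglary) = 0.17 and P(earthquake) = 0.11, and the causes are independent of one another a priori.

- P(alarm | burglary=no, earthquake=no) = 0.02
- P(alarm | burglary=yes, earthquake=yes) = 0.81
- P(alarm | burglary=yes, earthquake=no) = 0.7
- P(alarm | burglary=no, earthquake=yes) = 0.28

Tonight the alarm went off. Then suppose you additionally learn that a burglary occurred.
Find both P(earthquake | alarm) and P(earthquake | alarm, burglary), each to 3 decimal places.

P(earthquake | alarm) ≈ 0.252; P(earthquake | alarm, burglary) ≈ 0.125

Numerator (weight on configurations with earthquake): 0.025564 + 0.015147 = 0.040711
Normalizer over all consistent configurations: 0.02×0.83×0.89 + 0.28×0.83×0.11 + 0.7×0.17×0.89 + 0.81×0.17×0.11 = 0.161395
Posterior = 0.040711 / 0.161395 ≈ 0.252

Now condition on the additional information:
P(alarm | burglary) = 0.7*0.89 + 0.81*0.11 = 0.623000 + 0.089100 = 0.712100
The earthquake-present share is 0.81*0.11 = 0.089100.
P(earthquake | alarm, burglary) = 0.089100 / 0.712100 ≈ 0.125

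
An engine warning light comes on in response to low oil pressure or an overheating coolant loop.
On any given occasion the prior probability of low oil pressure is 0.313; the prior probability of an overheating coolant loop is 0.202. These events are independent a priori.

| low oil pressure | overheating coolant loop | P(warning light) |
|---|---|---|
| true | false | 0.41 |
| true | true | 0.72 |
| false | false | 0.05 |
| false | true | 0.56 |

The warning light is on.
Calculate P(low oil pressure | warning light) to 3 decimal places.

For the numerator, keep only low oil pressure=true terms: 0.102407 + 0.045523 = 0.147930
Normalizer over all consistent configurations: 0.05·0.687·0.798 + 0.56·0.687·0.202 + 0.41·0.313·0.798 + 0.72·0.313·0.202 = 0.253054
P(low oil pressure | warning light) = 0.147930/0.253054 ≈ 0.585

P(low oil pressure | warning light) ≈ 0.585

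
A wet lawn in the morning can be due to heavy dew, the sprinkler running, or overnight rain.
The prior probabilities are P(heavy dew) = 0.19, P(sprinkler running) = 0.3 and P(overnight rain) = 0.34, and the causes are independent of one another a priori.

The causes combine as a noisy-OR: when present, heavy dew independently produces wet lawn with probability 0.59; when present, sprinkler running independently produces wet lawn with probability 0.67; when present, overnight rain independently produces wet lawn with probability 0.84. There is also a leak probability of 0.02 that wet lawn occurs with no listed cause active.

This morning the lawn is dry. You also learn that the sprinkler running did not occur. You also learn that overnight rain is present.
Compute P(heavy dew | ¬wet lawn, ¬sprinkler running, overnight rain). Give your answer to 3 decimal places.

P(heavy dew | ¬wet lawn, ¬sprinkler running, overnight rain) ≈ 0.088

Under noisy-OR, P(wet lawn | causes) = 1 − (1−0.02)·∏(1−qᵢ) over the active causes.
P(¬wet lawn | ¬sprinkler running, overnight rain) = 0.1568×0.81 + 0.064288×0.19 = 0.127008 + 0.012215 = 0.139223
The heavy dew-present share is 0.064288×0.19 = 0.012215.
So P(heavy dew | ¬wet lawn, ¬sprinkler running, overnight rain) = 0.012215/0.139223 ≈ 0.088.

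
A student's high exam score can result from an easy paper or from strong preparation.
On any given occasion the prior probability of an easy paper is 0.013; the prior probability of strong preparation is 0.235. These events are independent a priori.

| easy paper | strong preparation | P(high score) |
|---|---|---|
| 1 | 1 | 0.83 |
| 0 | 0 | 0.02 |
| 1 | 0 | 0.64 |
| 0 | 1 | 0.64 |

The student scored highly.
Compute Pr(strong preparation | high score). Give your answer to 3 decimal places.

By total probability over the 4 (easy paper, strong preparation) configurations:
  P(high score) = 0.02·0.987·0.765 + 0.64·0.987·0.235 + 0.64·0.013·0.765 + 0.83·0.013·0.235
        = 0.015101 + 0.148445 + 0.006365 + 0.002536 = 0.172447
Keeping only the strong preparation-present terms gives 0.150981, so
  P(strong preparation | high score) = 0.150981 / 0.172447 ≈ 0.876

Pr(strong preparation | high score) ≈ 0.876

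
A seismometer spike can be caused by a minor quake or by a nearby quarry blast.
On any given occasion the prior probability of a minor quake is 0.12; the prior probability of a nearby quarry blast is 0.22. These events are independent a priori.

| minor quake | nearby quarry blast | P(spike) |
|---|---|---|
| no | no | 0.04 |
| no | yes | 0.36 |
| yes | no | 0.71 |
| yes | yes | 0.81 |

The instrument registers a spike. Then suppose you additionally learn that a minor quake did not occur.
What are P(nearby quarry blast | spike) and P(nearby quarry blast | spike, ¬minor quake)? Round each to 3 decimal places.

P(nearby quarry blast | spike) ≈ 0.492; P(nearby quarry blast | spike, ¬minor quake) ≈ 0.717

P(spike) = 0.04·0.88·0.78 + 0.36·0.88·0.22 + 0.71·0.12·0.78 + 0.81·0.12·0.22 = 0.027456 + 0.069696 + 0.066456 + 0.021384 = 0.184992
The nearby quarry blast-present share is 0.069696 + 0.021384 = 0.091080.
So P(nearby quarry blast | spike) = 0.091080/0.184992 ≈ 0.492.

With the extra evidence:
Sum P(spike|·) weighted by the priors over both values of nearby quarry blast:
  P(spike | ¬minor quake) = 0.04*0.78 + 0.36*0.22
        = 0.031200 + 0.079200 = 0.110400
Configurations with nearby quarry blast contribute 0.079200, so
  P(nearby quarry blast | spike, ¬minor quake) = 0.079200 / 0.110400 ≈ 0.717
With minor quake excluded, nearby quarry blast must carry more of the explanatory weight for the spike.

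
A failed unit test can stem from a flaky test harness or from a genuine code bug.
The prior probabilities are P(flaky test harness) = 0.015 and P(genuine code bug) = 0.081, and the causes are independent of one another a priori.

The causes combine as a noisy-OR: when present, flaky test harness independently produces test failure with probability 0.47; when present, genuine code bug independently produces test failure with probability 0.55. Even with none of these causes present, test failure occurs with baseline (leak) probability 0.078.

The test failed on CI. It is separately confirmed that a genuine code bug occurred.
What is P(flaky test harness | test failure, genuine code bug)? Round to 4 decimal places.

P(flaky test harness | test failure, genuine code bug) ≈ 0.0199

Under noisy-OR, P(test failure | causes) = 1 − (1−0.078)·∏(1−qᵢ) over the active causes.
For the numerator, keep only flaky test harness=true terms: 0.780103·0.015 = 0.011702
Normalizer over all consistent configurations: 0.5851·0.985 + 0.780103·0.015 = 0.588025
Posterior = 0.011702 / 0.588025 ≈ 0.0199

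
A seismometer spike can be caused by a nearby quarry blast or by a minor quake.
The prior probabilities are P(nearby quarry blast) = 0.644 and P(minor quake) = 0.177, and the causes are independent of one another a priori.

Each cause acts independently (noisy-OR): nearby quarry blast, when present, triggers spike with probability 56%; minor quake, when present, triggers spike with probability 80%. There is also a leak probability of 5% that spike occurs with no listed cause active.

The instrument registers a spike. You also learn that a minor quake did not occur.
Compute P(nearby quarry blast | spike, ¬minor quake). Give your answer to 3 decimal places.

P(nearby quarry blast | spike, ¬minor quake) ≈ 0.955

Under noisy-OR, P(spike | causes) = 1 − (1−0.05)·∏(1−qᵢ) over the active causes.
For the numerator, keep only nearby quarry blast=true terms: 0.582·0.644 = 0.374808
The normalizing constant is 0.05·0.356 + 0.582·0.644 = 0.392608
Posterior = 0.374808 / 0.392608 ≈ 0.955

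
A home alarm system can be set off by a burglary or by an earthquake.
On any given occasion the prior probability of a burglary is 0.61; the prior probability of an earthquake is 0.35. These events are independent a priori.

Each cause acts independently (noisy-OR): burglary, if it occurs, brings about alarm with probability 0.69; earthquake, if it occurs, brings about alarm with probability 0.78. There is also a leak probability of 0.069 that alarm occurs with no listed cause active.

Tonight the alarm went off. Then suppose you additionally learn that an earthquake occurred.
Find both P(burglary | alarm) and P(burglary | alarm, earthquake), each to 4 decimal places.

P(burglary | alarm) ≈ 0.7927; P(burglary | alarm, earthquake) ≈ 0.6481

Under noisy-OR, P(alarm | causes) = 1 − (1−0.069)·∏(1−qᵢ) over the active causes.
Weight on burglary=true, given the evidence: 0.282066 + 0.199944 = 0.482010
Normalizer over all consistent configurations: 0.069*0.39*0.65 + 0.79518*0.39*0.35 + 0.71139*0.61*0.65 + 0.936506*0.61*0.35 = 0.608044
Posterior = 0.482010 / 0.608044 ≈ 0.7927

With the extra evidence:
For the numerator, keep only burglary=true terms: 0.936506·0.61 = 0.571269
The normalizing constant is 0.79518·0.39 + 0.936506·0.61 = 0.881389
Posterior = 0.571269 / 0.881389 ≈ 0.6481
Conditioning on earthquake lowers the posterior on burglary: the classic explaining-away effect in a common-effect structure.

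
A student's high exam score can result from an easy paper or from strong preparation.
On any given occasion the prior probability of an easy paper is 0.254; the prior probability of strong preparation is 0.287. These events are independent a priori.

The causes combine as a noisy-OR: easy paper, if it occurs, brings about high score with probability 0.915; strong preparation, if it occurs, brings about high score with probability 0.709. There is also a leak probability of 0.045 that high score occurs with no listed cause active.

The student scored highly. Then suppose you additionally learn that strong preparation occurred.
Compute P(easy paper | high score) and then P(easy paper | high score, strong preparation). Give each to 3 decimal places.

Under noisy-OR, P(high score | causes) = 1 − (1−0.045)·∏(1−qᵢ) over the active causes.
For the numerator, keep only easy paper=true terms: 0.166401 + 0.071176 = 0.237577
The normalizing constant is 0.045·0.746·0.713 + 0.722095·0.746·0.287 + 0.918825·0.254·0.713 + 0.976378·0.254·0.287 = 0.416114
Posterior = 0.237577 / 0.416114 ≈ 0.571

Now also conditioning on strong preparation=true:
Numerator (weight on configurations with easy paper): 0.976378×0.254 = 0.248000
The normalizing constant is 0.722095×0.746 + 0.976378×0.254 = 0.786683
Posterior = 0.248000 / 0.786683 ≈ 0.315
— strong preparation explains away the evidence for easy paper.

P(easy paper | high score) ≈ 0.571; P(easy paper | high score, strong preparation) ≈ 0.315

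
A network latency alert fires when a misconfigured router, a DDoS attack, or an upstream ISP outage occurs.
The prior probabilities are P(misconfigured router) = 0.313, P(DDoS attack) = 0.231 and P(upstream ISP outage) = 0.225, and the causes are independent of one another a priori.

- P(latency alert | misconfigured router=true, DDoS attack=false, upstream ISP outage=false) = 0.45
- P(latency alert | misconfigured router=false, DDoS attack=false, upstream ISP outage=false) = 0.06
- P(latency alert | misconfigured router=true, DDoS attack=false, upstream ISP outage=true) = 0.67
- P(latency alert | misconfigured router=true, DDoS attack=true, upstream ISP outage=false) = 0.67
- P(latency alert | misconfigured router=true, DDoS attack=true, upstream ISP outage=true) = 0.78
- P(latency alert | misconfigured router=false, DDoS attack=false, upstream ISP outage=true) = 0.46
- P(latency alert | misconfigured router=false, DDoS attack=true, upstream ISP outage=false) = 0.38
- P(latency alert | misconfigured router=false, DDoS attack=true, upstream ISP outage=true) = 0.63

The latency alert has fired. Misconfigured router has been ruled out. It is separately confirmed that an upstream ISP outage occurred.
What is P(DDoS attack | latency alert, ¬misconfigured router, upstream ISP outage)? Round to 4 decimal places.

P(latency alert | ¬misconfigured router, upstream ISP outage) = 0.46*0.769 + 0.63*0.231 = 0.353740 + 0.145530 = 0.499270
Of this, 0.145530 comes from 0.63*0.231 (the DDoS attack=true cases).
So P(DDoS attack | latency alert, ¬misconfigured router, upstream ISP outage) = 0.145530/0.499270 ≈ 0.2915.

P(DDoS attack | latency alert, ¬misconfigured router, upstream ISP outage) ≈ 0.2915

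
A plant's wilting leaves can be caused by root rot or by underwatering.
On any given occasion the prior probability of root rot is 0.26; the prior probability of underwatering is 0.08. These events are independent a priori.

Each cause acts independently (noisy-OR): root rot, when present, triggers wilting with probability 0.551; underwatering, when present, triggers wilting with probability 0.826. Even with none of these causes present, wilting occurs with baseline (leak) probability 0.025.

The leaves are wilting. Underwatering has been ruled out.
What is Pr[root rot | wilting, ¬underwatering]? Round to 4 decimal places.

Pr[root rot | wilting, ¬underwatering] ≈ 0.8877

Under noisy-OR, P(wilting | causes) = 1 − (1−0.025)·∏(1−qᵢ) over the active causes.
For the numerator, keep only root rot=true terms: 0.562225·0.26 = 0.146178
Denominator P(wilting | ¬underwatering): 0.025·0.74 + 0.562225·0.26 = 0.164678
P(root rot | wilting, ¬underwatering) = 0.146178/0.164678 ≈ 0.8877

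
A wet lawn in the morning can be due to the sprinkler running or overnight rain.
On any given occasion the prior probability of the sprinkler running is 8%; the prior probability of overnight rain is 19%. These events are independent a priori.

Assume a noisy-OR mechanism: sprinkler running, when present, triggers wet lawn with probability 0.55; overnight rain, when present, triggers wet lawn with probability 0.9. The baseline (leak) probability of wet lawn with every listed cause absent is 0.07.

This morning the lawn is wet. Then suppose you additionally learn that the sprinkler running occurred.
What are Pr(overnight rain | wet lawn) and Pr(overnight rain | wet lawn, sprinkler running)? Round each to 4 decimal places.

Under noisy-OR, P(wet lawn | causes) = 1 − (1−0.07)·∏(1−qᵢ) over the active causes.
P(wet lawn) = 0.07*0.92*0.81 + 0.907*0.92*0.19 + 0.5815*0.08*0.81 + 0.95815*0.08*0.19 = 0.052164 + 0.158544 + 0.037681 + 0.014564 = 0.262953
The overnight rain-present share is 0.158544 + 0.014564 = 0.173108.
P(overnight rain | wet lawn) = 0.173108 / 0.262953 ≈ 0.6583

Now also conditioning on sprinkler running=true:
For the numerator, keep only overnight rain=true terms: 0.95815×0.19 = 0.182049
Normalizer over all consistent configurations: 0.5815×0.81 + 0.95815×0.19 = 0.653064
Posterior = 0.182049 / 0.653064 ≈ 0.2788

Pr(overnight rain | wet lawn) ≈ 0.6583; Pr(overnight rain | wet lawn, sprinkler running) ≈ 0.2788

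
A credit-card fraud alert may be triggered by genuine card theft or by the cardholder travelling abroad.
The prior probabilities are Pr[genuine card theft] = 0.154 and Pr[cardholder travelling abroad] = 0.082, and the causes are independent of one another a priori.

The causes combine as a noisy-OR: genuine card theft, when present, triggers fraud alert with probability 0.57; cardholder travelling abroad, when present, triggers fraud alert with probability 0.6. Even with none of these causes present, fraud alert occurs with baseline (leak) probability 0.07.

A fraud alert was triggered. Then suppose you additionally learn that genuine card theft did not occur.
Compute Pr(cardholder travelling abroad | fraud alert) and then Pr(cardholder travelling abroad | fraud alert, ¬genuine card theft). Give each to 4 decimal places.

Pr(cardholder travelling abroad | fraud alert) ≈ 0.2801; Pr(cardholder travelling abroad | fraud alert, ¬genuine card theft) ≈ 0.4449

Under noisy-OR, P(fraud alert | causes) = 1 − (1−0.07)·∏(1−qᵢ) over the active causes.
Enumerate the 4 (genuine card theft, cardholder travelling abroad) configurations and weight by the priors:
  P(fraud alert) = 0.07*0.846*0.918 + 0.628*0.846*0.082 + 0.6001*0.154*0.918 + 0.84004*0.154*0.082
        = 0.054364 + 0.043566 + 0.084837 + 0.010608 = 0.193375
Configurations with cardholder travelling abroad contribute 0.054174, so
  P(cardholder travelling abroad | fraud alert) = 0.054174 / 0.193375 ≈ 0.2801

Now condition on the additional information:
P(fraud alert | ¬genuine card theft) = 0.07·0.918 + 0.628·0.082 = 0.064260 + 0.051496 = 0.115756
Of this, 0.051496 comes from 0.628·0.082 (the cardholder travelling abroad=true cases).
So P(cardholder travelling abroad | fraud alert, ¬genuine card theft) = 0.051496/0.115756 ≈ 0.4449.
With genuine card theft excluded, cardholder travelling abroad must carry more of the explanatory weight for the fraud alert.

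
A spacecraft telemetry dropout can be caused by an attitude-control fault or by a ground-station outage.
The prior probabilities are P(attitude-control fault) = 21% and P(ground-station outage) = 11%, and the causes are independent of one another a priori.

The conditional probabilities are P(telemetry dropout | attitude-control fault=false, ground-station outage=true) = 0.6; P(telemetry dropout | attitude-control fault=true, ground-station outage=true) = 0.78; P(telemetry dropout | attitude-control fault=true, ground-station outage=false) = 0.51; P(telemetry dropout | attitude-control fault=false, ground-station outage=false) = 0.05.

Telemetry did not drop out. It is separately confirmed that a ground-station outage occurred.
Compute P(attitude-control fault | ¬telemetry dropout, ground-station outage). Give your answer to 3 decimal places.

Enumerate both values of attitude-control fault and weight by the priors:
  P(¬telemetry dropout | ground-station outage) = 0.4×0.79 + 0.22×0.21
        = 0.316000 + 0.046200 = 0.362200
Configurations with attitude-control fault contribute 0.046200, so
  P(attitude-control fault | ¬telemetry dropout, ground-station outage) = 0.046200 / 0.362200 ≈ 0.128

P(attitude-control fault | ¬telemetry dropout, ground-station outage) ≈ 0.128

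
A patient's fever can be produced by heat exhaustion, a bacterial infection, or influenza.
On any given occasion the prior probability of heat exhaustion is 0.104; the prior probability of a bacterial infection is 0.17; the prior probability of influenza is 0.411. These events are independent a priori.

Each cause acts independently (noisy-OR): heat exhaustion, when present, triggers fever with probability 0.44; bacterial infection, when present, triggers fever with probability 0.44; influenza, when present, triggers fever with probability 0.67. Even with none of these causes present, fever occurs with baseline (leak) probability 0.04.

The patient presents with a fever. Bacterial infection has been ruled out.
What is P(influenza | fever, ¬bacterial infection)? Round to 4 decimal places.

P(influenza | fever, ¬bacterial infection) ≈ 0.8530

Under noisy-OR, P(fever | causes) = 1 − (1−0.04)·∏(1−qᵢ) over the active causes.
P(fever | ¬bacterial infection) = 0.04·0.896·0.589 + 0.6832·0.896·0.411 + 0.4624·0.104·0.589 + 0.822592·0.104·0.411 = 0.021110 + 0.251592 + 0.028325 + 0.035161 = 0.336188
Restricting to configurations with influenza present: 0.251592 + 0.035161 = 0.286753.
P(influenza | fever, ¬bacterial infection) = 0.286753 / 0.336188 ≈ 0.8530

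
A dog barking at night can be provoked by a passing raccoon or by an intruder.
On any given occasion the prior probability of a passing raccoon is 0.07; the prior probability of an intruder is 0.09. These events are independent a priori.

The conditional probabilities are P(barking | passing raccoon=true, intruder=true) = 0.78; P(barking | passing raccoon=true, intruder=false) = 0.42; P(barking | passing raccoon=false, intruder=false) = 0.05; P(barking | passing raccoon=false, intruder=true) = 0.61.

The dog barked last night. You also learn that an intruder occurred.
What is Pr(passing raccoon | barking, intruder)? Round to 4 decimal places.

Pr(passing raccoon | barking, intruder) ≈ 0.0878

By total probability over both values of passing raccoon:
  P(barking | intruder) = 0.61·0.93 + 0.78·0.07
        = 0.567300 + 0.054600 = 0.621900
Keeping only the passing raccoon-present terms gives 0.054600, so
  P(passing raccoon | barking, intruder) = 0.054600 / 0.621900 ≈ 0.0878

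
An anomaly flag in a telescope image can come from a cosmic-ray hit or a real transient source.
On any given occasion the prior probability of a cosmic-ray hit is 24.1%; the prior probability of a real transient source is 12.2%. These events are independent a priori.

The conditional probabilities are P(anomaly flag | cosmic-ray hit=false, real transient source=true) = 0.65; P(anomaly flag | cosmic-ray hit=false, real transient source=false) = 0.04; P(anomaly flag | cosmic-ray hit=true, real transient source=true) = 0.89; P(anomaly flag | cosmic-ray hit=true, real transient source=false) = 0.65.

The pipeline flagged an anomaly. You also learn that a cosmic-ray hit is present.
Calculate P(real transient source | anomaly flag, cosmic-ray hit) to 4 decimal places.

For the numerator, keep only real transient source=true terms: 0.89×0.122 = 0.108580
The normalizing constant is 0.65×0.878 + 0.89×0.122 = 0.679280
Posterior = 0.108580 / 0.679280 ≈ 0.1598

P(real transient source | anomaly flag, cosmic-ray hit) ≈ 0.1598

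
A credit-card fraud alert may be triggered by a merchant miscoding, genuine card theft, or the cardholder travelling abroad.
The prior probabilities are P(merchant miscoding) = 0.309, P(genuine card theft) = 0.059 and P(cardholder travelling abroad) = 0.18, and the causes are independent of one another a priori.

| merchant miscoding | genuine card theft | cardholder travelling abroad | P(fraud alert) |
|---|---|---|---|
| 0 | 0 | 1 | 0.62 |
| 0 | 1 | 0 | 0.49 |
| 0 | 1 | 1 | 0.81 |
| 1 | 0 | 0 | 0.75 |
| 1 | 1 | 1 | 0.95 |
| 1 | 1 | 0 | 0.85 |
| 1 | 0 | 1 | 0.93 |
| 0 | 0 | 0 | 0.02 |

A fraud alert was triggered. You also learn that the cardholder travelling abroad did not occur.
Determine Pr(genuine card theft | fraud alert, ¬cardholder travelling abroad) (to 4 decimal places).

Sum P(fraud alert|·) weighted by the priors over the 4 (merchant miscoding, genuine card theft) configurations:
  P(fraud alert | ¬cardholder travelling abroad) = 0.02×0.691×0.941 + 0.49×0.691×0.059 + 0.75×0.309×0.941 + 0.85×0.309×0.059
        = 0.013005 + 0.019977 + 0.218077 + 0.015496 = 0.266555
Configurations with genuine card theft contribute 0.035473, so
  P(genuine card theft | fraud alert, ¬cardholder travelling abroad) = 0.035473 / 0.266555 ≈ 0.1331

Pr(genuine card theft | fraud alert, ¬cardholder travelling abroad) ≈ 0.1331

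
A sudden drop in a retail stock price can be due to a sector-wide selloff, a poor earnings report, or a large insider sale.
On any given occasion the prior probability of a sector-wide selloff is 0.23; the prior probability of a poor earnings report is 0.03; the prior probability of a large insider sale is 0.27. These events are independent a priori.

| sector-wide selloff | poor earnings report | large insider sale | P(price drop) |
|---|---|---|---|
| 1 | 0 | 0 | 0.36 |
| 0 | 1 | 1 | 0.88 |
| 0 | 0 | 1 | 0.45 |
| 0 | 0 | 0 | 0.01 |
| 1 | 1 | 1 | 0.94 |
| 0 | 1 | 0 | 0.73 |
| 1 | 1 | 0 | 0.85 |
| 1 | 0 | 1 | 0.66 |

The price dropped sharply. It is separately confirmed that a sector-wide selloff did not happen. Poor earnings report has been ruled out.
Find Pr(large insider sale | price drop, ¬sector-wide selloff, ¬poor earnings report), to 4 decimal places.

Pr(large insider sale | price drop, ¬sector-wide selloff, ¬poor earnings report) ≈ 0.9433

By total probability over both values of large insider sale:
  P(price drop | ¬sector-wide selloff, ¬poor earnings report) = 0.01·0.73 + 0.45·0.27
        = 0.007300 + 0.121500 = 0.128800
Keeping only the large insider sale-present terms gives 0.121500, so
  P(large insider sale | price drop, ¬sector-wide selloff, ¬poor earnings report) = 0.121500 / 0.128800 ≈ 0.9433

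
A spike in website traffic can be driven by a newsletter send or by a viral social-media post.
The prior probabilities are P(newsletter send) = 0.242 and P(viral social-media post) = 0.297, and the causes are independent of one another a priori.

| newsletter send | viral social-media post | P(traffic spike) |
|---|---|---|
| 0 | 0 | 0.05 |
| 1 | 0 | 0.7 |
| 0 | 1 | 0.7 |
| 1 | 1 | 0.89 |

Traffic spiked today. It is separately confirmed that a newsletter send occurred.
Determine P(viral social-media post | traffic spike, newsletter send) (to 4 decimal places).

P(viral social-media post | traffic spike, newsletter send) ≈ 0.3494

Sum P(traffic spike|·) weighted by the priors over both values of viral social-media post:
  P(traffic spike | newsletter send) = 0.7*0.703 + 0.89*0.297
        = 0.492100 + 0.264330 = 0.756430
Keeping only the viral social-media post-present terms gives 0.264330, so
  P(viral social-media post | traffic spike, newsletter send) = 0.264330 / 0.756430 ≈ 0.3494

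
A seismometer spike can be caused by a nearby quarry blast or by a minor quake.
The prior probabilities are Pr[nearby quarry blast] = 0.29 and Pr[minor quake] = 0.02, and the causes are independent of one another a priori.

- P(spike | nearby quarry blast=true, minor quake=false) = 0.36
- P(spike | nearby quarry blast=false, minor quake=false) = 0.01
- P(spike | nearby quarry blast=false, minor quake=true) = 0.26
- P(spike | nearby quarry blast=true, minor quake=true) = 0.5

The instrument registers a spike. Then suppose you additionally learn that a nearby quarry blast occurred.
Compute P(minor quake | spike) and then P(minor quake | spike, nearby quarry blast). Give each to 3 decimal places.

P(minor quake | spike) ≈ 0.057; P(minor quake | spike, nearby quarry blast) ≈ 0.028

Sum P(spike|·) weighted by the priors over the 4 (nearby quarry blast, minor quake) configurations:
  P(spike) = 0.01·0.71·0.98 + 0.26·0.71·0.02 + 0.36·0.29·0.98 + 0.5·0.29·0.02
        = 0.006958 + 0.003692 + 0.102312 + 0.002900 = 0.115862
Keeping only the minor quake-present terms gives 0.006592, so
  P(minor quake | spike) = 0.006592 / 0.115862 ≈ 0.057

Now condition on the additional information:
Sum P(spike|·) weighted by the priors over both values of minor quake:
  P(spike | nearby quarry blast) = 0.36*0.98 + 0.5*0.02
        = 0.352800 + 0.010000 = 0.362800
The terms with minor quake present sum to 0.010000, so
  P(minor quake | spike, nearby quarry blast) = 0.010000 / 0.362800 ≈ 0.028
This is intercausal reasoning (explaining away): once nearby quarry blast accounts for the spike, minor quake becomes less likely.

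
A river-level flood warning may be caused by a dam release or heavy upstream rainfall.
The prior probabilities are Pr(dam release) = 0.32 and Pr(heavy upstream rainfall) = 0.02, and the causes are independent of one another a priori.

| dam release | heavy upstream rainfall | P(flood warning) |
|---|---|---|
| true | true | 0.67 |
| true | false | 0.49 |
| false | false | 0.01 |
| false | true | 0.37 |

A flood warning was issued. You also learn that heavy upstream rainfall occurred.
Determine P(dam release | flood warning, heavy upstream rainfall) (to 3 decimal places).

Weight on dam release=true, given the evidence: 0.67*0.32 = 0.214400
Normalizer over all consistent configurations: 0.37*0.68 + 0.67*0.32 = 0.466000
P(dam release | flood warning, heavy upstream rainfall) = 0.214400/0.466000 ≈ 0.460

P(dam release | flood warning, heavy upstream rainfall) ≈ 0.460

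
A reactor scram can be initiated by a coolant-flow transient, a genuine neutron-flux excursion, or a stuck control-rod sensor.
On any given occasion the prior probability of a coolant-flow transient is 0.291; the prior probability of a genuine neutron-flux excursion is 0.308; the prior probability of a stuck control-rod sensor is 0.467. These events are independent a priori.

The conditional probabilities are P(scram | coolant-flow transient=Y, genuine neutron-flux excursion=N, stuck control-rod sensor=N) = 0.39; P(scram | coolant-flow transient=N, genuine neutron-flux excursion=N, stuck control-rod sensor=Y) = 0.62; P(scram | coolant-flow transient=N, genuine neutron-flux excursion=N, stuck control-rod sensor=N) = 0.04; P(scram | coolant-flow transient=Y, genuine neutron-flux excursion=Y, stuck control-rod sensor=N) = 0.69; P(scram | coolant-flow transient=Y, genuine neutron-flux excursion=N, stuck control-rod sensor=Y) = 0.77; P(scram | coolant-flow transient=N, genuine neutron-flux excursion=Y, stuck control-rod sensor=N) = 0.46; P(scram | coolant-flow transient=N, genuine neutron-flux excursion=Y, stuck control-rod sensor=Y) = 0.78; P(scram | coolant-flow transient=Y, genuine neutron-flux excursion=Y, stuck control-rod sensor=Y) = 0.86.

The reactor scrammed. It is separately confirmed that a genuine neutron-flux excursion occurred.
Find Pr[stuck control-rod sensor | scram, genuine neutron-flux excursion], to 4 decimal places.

P(scram | genuine neutron-flux excursion) = 0.46*0.709*0.533 + 0.78*0.709*0.467 + 0.69*0.291*0.533 + 0.86*0.291*0.467 = 0.173833 + 0.258260 + 0.107021 + 0.116871 = 0.655985
Of this, 0.375131 comes from 0.258260 + 0.116871 (the stuck control-rod sensor=true cases).
P(stuck control-rod sensor | scram, genuine neutron-flux excursion) = 0.375131 / 0.655985 ≈ 0.5719

Pr[stuck control-rod sensor | scram, genuine neutron-flux excursion] ≈ 0.5719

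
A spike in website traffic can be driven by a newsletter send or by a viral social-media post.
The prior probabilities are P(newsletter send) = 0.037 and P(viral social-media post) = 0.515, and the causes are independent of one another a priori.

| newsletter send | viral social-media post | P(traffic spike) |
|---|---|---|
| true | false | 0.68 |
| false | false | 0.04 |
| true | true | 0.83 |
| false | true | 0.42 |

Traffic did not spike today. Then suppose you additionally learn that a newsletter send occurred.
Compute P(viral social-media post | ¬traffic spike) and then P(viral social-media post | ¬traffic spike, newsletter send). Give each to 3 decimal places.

P(viral social-media post | ¬traffic spike) ≈ 0.390; P(viral social-media post | ¬traffic spike, newsletter send) ≈ 0.361

For the numerator, keep only viral social-media post=true terms: 0.287648 + 0.003239 = 0.290887
Normalizer over all consistent configurations: 0.96·0.963·0.485 + 0.58·0.963·0.515 + 0.32·0.037·0.485 + 0.17·0.037·0.515 = 0.745002
P(viral social-media post | ¬traffic spike) = 0.290887/0.745002 ≈ 0.390

Now condition on the additional information:
P(¬traffic spike | newsletter send) = 0.32·0.485 + 0.17·0.515 = 0.155200 + 0.087550 = 0.242750
The viral social-media post-present share is 0.17·0.515 = 0.087550.
P(viral social-media post | ¬traffic spike, newsletter send) = 0.087550 / 0.242750 ≈ 0.361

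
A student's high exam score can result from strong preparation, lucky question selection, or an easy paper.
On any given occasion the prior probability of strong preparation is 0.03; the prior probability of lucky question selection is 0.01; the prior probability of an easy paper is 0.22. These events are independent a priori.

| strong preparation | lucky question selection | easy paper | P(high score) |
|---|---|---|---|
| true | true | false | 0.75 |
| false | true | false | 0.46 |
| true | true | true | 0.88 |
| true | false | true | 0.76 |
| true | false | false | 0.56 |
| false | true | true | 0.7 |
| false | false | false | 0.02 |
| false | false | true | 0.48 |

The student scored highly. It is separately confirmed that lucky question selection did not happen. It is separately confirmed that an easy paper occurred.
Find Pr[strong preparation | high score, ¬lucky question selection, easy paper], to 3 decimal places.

P(high score | ¬lucky question selection, easy paper) = 0.48*0.97 + 0.76*0.03 = 0.465600 + 0.022800 = 0.488400
The strong preparation-present share is 0.76*0.03 = 0.022800.
P(strong preparation | high score, ¬lucky question selection, easy paper) = 0.022800 / 0.488400 ≈ 0.047

Pr[strong preparation | high score, ¬lucky question selection, easy paper] ≈ 0.047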